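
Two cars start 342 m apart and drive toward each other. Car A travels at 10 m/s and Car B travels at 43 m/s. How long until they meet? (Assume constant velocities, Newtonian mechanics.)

Combined speed: v_combined = 10 + 43 = 53 m/s
Time to meet: t = d/v_combined = 342/53 = 6.45 s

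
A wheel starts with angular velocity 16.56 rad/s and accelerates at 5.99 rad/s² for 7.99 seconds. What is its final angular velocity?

ω = ω₀ + αt = 16.56 + 5.99 × 7.99 = 64.42 rad/s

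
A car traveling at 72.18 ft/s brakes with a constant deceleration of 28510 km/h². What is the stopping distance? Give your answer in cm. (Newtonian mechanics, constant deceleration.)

v₀ = 72.18 ft/s × 0.3048 = 22.0005 m/s
a = 28510 km/h² × 7.716049382716049e-05 = 2.19985 m/s²
d = v₀² / (2a) = 22.0005² / (2 × 2.19985) = 484.022 / 4.3997 = 110.013 m
d = 110.013 m / 0.01 = 11000 cm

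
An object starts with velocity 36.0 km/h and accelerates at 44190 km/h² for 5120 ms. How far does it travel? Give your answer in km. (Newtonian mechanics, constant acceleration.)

v₀ = 36.0 km/h × 0.2777777777777778 = 10.0 m/s
a = 44190 km/h² × 7.716049382716049e-05 = 3.40972 m/s²
t = 5120 ms × 0.001 = 5.12 s
d = v₀ × t + ½ × a × t² = 10.0 × 5.12 + 0.5 × 3.40972 × 5.12² = 95.8919 m
d = 95.8919 m / 1000.0 = 0.09589 km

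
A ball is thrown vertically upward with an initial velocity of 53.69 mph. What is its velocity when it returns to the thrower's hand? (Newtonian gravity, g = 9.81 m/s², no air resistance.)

By conservation of energy (no air resistance), the ball returns to the throw height with the same speed as launch, but directed downward.
|v_ground| = v₀ = 53.69 mph
v_ground = 53.69 mph (downward)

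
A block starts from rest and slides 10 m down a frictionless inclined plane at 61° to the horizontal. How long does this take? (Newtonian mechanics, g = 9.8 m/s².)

a = g sin(θ) = 9.8 × sin(61°) = 8.5713 m/s²
t = √(2d/a) = √(2 × 10 / 8.5713) = 1.53 s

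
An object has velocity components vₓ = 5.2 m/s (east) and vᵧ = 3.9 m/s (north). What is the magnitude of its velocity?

|v| = √(vₓ² + vᵧ²) = √(5.2² + 3.9²) = √(42.25) = 6.5 m/s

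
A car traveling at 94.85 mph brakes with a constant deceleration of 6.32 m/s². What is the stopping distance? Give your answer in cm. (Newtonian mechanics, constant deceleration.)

v₀ = 94.85 mph × 0.44704 = 42.4017 m/s
d = v₀² / (2a) = 42.4017² / (2 × 6.32) = 1797.9 / 12.64 = 142.239 m
d = 142.239 m / 0.01 = 14220 cm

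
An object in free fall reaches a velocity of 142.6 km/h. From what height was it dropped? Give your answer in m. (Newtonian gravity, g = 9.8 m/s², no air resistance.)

v = 142.6 km/h × 0.2777777777777778 = 39.6111 m/s
h = v² / (2g) = 39.6111² / (2 × 9.8) = 80.05 m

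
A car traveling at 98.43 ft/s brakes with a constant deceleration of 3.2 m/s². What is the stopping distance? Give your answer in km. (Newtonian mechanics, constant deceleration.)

v₀ = 98.43 ft/s × 0.3048 = 30.0015 m/s
d = v₀² / (2a) = 30.0015² / (2 × 3.2) = 900.09 / 6.4 = 140.639 m
d = 140.639 m / 1000.0 = 0.1406 km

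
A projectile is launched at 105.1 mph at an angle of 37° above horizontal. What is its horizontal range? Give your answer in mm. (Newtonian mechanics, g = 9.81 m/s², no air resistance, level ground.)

v₀ = 105.1 mph × 0.44704 = 46.9839 m/s
R = v₀² × sin(2θ) / g = 46.9839² × sin(2 × 37°) / 9.81 = 2207.49 × 0.961262 / 9.81 = 216.307 m
R = 216.307 m / 0.001 = 216300 mm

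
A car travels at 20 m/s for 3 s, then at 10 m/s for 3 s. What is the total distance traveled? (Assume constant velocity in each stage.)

d₁ = v₁t₁ = 20 × 3 = 60 m
d₂ = v₂t₂ = 10 × 3 = 30 m
d_total = 60 + 30 = 90 m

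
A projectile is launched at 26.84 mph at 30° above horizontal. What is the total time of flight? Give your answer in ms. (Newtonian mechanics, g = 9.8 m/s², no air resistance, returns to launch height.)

v₀ = 26.84 mph × 0.44704 = 11.9986 m/s
T = 2 × v₀ × sin(θ) / g = 2 × 11.9986 × sin(30°) / 9.8 = 2 × 11.9986 × 0.5 / 9.8 = 1.22435 s
T = 1.22435 s / 0.001 = 1224 ms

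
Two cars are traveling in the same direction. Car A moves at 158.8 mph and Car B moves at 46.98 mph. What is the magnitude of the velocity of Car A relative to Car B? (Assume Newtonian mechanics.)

v_rel = |v_A - v_B| = |158.8 - 46.98| = 111.82 mph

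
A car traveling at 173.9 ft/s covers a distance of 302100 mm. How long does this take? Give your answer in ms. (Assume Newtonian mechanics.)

d = 302100 mm × 0.001 = 302.1 m
v = 173.9 ft/s × 0.3048 = 53.0047 m/s
t = d / v = 302.1 / 53.0047 = 5.69949 s
t = 5.69949 s / 0.001 = 5699 ms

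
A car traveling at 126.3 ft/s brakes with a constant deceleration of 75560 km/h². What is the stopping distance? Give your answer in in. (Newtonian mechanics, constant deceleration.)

v₀ = 126.3 ft/s × 0.3048 = 38.4962 m/s
a = 75560 km/h² × 7.716049382716049e-05 = 5.83025 m/s²
d = v₀² / (2a) = 38.4962² / (2 × 5.83025) = 1481.96 / 11.6605 = 127.092 m
d = 127.092 m / 0.0254 = 5004 in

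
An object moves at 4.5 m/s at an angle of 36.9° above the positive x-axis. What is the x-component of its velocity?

vₓ = v cos(θ) = 4.5 × cos(36.9°) = 3.6 m/s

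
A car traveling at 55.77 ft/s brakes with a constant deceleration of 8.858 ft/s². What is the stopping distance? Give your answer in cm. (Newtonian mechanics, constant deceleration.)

v₀ = 55.77 ft/s × 0.3048 = 16.9987 m/s
a = 8.858 ft/s² × 0.3048 = 2.69992 m/s²
d = v₀² / (2a) = 16.9987² / (2 × 2.69992) = 288.956 / 5.39984 = 53.512 m
d = 53.512 m / 0.01 = 5351 cm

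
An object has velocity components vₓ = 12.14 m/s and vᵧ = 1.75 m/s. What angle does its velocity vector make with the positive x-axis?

θ = arctan(vᵧ/vₓ) = arctan(1.75/12.14) = 8.2°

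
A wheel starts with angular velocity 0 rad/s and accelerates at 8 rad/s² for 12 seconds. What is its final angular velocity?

ω = ω₀ + αt = 0 + 8 × 12 = 96 rad/s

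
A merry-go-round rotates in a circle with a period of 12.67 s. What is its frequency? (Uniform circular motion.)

f = 1/T = 1/12.67 = 0.0789 Hz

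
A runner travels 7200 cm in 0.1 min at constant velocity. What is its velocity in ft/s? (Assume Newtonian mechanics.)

d = 7200 cm × 0.01 = 72.0 m
t = 0.1 min × 60.0 = 6.0 s
v = d / t = 72.0 / 6.0 = 12.0 m/s
v = 12.0 m/s / 0.3048 = 39.37 ft/s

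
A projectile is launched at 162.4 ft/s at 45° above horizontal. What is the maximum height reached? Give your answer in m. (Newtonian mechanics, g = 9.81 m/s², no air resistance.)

v₀ = 162.4 ft/s × 0.3048 = 49.4995 m/s
H = v₀² × sin²(θ) / (2g) = 49.4995² × sin(45°)² / (2 × 9.81) = 2450.2 × 0.5 / 19.62 = 62.44 m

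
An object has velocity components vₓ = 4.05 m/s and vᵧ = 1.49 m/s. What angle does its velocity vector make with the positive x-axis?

θ = arctan(vᵧ/vₓ) = arctan(1.49/4.05) = 20.2°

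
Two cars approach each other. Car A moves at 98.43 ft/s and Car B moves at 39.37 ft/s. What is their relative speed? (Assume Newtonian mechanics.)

v_rel = v_A + v_B = 98.43 + 39.37 = 137.8 ft/s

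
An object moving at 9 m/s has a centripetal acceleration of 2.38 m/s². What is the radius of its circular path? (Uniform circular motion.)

r = v²/a_c = 9²/2.38 = 34.03 m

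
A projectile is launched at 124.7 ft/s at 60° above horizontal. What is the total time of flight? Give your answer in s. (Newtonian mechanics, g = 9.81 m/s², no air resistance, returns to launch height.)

v₀ = 124.7 ft/s × 0.3048 = 38.0086 m/s
T = 2 × v₀ × sin(θ) / g = 2 × 38.0086 × sin(60°) / 9.81 = 2 × 38.0086 × 0.866025 / 9.81 = 6.711 s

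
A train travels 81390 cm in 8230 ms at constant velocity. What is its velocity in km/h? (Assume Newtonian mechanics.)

d = 81390 cm × 0.01 = 813.9 m
t = 8230 ms × 0.001 = 8.23 s
v = d / t = 813.9 / 8.23 = 98.8943 m/s
v = 98.8943 m/s / 0.2777777777777778 = 356.0 km/h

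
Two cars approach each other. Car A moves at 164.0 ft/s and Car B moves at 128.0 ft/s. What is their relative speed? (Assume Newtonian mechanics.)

v_rel = v_A + v_B = 164.0 + 128.0 = 292.0 ft/s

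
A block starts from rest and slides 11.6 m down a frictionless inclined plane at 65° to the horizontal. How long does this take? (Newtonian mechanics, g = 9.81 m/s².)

a = g sin(θ) = 9.81 × sin(65°) = 8.8909 m/s²
t = √(2d/a) = √(2 × 11.6 / 8.8909) = 1.62 s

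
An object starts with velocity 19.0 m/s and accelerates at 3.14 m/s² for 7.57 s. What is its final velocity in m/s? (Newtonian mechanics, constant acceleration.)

v = v₀ + a × t = 19.0 + 3.14 × 7.57 = 42.77 m/s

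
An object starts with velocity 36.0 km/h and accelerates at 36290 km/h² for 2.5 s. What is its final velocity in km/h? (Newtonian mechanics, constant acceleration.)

v₀ = 36.0 km/h × 0.2777777777777778 = 10.0 m/s
a = 36290 km/h² × 7.716049382716049e-05 = 2.80015 m/s²
v = v₀ + a × t = 10.0 + 2.80015 × 2.5 = 17.0004 m/s
v = 17.0004 m/s / 0.2777777777777778 = 61.2 km/h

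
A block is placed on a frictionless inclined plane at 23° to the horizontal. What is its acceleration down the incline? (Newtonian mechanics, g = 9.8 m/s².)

a = g sin(θ) = 9.8 × sin(23°) = 9.8 × 0.3907 = 3.83 m/s²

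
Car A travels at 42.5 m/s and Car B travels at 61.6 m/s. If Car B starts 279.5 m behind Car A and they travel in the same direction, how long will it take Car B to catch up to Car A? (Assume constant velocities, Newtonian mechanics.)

Relative speed: v_rel = 61.6 - 42.5 = 19.1 m/s
Time to catch: t = d₀/v_rel = 279.5/19.1 = 14.63 s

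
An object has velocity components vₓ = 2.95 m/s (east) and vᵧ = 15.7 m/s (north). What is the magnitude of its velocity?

|v| = √(vₓ² + vᵧ²) = √(2.95² + 15.7²) = √(255.1925) = 15.97 m/s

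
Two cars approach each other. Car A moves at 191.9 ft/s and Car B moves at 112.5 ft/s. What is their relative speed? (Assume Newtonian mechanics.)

v_rel = v_A + v_B = 191.9 + 112.5 = 304.4 ft/s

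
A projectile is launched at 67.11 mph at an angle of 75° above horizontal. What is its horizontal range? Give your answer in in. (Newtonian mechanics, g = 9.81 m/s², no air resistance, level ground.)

v₀ = 67.11 mph × 0.44704 = 30.0009 m/s
R = v₀² × sin(2θ) / g = 30.0009² × sin(2 × 75°) / 9.81 = 900.054 × 0.5 / 9.81 = 45.8743 m
R = 45.8743 m / 0.0254 = 1806 in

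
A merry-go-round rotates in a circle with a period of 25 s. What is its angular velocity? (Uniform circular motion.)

ω = 2π/T = 2π/25 = 0.2513 rad/s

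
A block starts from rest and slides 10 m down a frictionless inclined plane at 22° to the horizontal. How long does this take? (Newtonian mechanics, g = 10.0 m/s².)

a = g sin(θ) = 10.0 × sin(22°) = 3.7461 m/s²
t = √(2d/a) = √(2 × 10 / 3.7461) = 2.31 s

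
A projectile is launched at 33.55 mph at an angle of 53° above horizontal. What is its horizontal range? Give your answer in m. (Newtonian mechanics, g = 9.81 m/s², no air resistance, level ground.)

v₀ = 33.55 mph × 0.44704 = 14.9982 m/s
R = v₀² × sin(2θ) / g = 14.9982² × sin(2 × 53°) / 9.81 = 224.946 × 0.961262 / 9.81 = 22.04 m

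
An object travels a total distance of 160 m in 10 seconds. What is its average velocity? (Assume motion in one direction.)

v_avg = Δd / Δt = 160 / 10 = 16.0 m/s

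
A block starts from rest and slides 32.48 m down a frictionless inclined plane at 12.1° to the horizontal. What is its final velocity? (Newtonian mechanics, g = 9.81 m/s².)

a = g sin(θ) = 9.81 × sin(12.1°) = 2.0564 m/s²
v = √(2ad) = √(2 × 2.0564 × 32.48) = 11.56 m/s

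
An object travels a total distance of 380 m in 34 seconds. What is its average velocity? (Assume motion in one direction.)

v_avg = Δd / Δt = 380 / 34 = 11.18 m/s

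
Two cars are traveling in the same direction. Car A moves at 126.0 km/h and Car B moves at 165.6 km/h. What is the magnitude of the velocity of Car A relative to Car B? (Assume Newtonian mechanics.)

v_rel = |v_A - v_B| = |126.0 - 165.6| = 39.6 km/h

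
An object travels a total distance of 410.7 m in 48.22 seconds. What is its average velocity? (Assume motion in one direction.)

v_avg = Δd / Δt = 410.7 / 48.22 = 8.52 m/s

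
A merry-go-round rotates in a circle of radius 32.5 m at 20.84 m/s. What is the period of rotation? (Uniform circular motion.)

T = 2πr/v = 2π×32.5/20.84 = 9.8 s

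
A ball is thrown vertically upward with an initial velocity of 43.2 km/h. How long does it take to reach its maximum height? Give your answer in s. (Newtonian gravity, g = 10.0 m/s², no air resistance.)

v₀ = 43.2 km/h × 0.2777777777777778 = 12.0 m/s
t_up = v₀ / g = 12.0 / 10.0 = 1.2 s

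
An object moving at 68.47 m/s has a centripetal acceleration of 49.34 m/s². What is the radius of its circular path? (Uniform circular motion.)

r = v²/a_c = 68.47²/49.34 = 95.02 m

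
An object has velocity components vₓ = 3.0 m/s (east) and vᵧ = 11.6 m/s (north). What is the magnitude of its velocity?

|v| = √(vₓ² + vᵧ²) = √(3.0² + 11.6²) = √(143.56) = 11.98 m/s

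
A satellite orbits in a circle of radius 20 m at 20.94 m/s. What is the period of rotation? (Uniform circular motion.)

T = 2πr/v = 2π×20/20.94 = 6.0 s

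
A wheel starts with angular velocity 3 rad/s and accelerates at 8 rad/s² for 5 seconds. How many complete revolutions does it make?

θ = ω₀t + ½αt² = 3×5 + ½×8×5² = 115.0 rad
Total revolutions = θ/(2π) = 115.0/(2π) = 18.3
Complete revolutions = ⌊18.3⌋ = 18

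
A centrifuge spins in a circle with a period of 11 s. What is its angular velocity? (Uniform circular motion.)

ω = 2π/T = 2π/11 = 0.5712 rad/s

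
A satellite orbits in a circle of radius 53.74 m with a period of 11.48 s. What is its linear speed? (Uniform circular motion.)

v = 2πr/T = 2π×53.74/11.48 = 29.41 m/s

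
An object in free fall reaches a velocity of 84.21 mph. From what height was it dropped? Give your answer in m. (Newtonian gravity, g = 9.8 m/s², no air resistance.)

v = 84.21 mph × 0.44704 = 37.6452 m/s
h = v² / (2g) = 37.6452² / (2 × 9.8) = 72.3 m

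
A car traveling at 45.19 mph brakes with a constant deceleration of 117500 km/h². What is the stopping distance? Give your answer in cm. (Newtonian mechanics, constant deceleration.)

v₀ = 45.19 mph × 0.44704 = 20.2017 m/s
a = 117500 km/h² × 7.716049382716049e-05 = 9.06636 m/s²
d = v₀² / (2a) = 20.2017² / (2 × 9.06636) = 408.109 / 18.1327 = 22.5068 m
d = 22.5068 m / 0.01 = 2251 cm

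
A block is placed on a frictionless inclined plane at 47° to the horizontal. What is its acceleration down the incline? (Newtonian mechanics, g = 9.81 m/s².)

a = g sin(θ) = 9.81 × sin(47°) = 9.81 × 0.73135 = 7.17 m/s²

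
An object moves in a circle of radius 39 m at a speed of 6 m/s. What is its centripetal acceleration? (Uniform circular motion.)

a_c = v²/r = 6²/39 = 36/39 = 0.92 m/s²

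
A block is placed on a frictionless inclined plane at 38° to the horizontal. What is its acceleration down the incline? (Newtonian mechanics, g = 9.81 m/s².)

a = g sin(θ) = 9.81 × sin(38°) = 9.81 × 0.6157 = 6.04 m/s²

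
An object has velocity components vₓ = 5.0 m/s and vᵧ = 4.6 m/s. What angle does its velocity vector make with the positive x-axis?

θ = arctan(vᵧ/vₓ) = arctan(4.6/5.0) = 42.61°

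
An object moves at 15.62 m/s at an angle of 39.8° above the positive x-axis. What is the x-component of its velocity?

vₓ = v cos(θ) = 15.62 × cos(39.8°) = 12.0 m/s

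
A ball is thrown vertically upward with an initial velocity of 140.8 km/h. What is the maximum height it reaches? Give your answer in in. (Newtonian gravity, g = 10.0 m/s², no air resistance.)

v₀ = 140.8 km/h × 0.2777777777777778 = 39.1111 m/s
h_max = v₀² / (2g) = 39.1111² / (2 × 10.0) = 1529.68 / 20.0 = 76.484 m
h_max = 76.484 m / 0.0254 = 3011 in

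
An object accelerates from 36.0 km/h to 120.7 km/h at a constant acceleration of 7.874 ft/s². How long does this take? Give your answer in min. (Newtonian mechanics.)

v₀ = 36.0 km/h × 0.2777777777777778 = 10.0 m/s
v = 120.7 km/h × 0.2777777777777778 = 33.5278 m/s
a = 7.874 ft/s² × 0.3048 = 2.4 m/s²
t = (v - v₀) / a = (33.5278 - 10.0) / 2.4 = 9.80325 s
t = 9.80325 s / 60.0 = 0.1634 min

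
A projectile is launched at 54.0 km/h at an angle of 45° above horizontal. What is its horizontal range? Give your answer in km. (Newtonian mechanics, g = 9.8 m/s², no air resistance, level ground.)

v₀ = 54.0 km/h × 0.2777777777777778 = 15.0 m/s
R = v₀² × sin(2θ) / g = 15.0² × sin(2 × 45°) / 9.8 = 225.0 × 1.0 / 9.8 = 22.9592 m
R = 22.9592 m / 1000.0 = 0.02296 km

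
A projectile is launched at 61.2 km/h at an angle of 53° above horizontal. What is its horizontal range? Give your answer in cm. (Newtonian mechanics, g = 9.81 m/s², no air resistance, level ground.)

v₀ = 61.2 km/h × 0.2777777777777778 = 17.0 m/s
R = v₀² × sin(2θ) / g = 17.0² × sin(2 × 53°) / 9.81 = 289.0 × 0.961262 / 9.81 = 28.3185 m
R = 28.3185 m / 0.01 = 2832 cm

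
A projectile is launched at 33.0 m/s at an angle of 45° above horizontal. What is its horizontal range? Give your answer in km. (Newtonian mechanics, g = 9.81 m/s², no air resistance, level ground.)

R = v₀² × sin(2θ) / g = 33.0² × sin(2 × 45°) / 9.81 = 1089.0 × 1.0 / 9.81 = 111.009 m
R = 111.009 m / 1000.0 = 0.111 km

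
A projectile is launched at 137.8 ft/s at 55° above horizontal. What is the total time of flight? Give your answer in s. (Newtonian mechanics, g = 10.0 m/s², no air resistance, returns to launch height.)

v₀ = 137.8 ft/s × 0.3048 = 42.0014 m/s
T = 2 × v₀ × sin(θ) / g = 2 × 42.0014 × sin(55°) / 10.0 = 2 × 42.0014 × 0.819152 / 10.0 = 6.881 s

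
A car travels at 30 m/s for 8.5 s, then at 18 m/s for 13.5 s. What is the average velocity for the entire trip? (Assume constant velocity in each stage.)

d₁ = v₁t₁ = 30 × 8.5 = 255.0 m
d₂ = v₂t₂ = 18 × 13.5 = 243.0 m
d_total = 498.0 m, t_total = 22.0 s
v_avg = d_total/t_total = 498.0/22.0 = 22.64 m/s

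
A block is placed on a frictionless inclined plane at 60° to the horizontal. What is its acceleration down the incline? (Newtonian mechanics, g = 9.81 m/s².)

a = g sin(θ) = 9.81 × sin(60°) = 9.81 × 0.866 = 8.5 m/s²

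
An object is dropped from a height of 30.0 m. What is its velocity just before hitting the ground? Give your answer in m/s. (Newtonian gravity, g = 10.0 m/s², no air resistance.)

v = √(2gh) = √(2 × 10.0 × 30.0) = 24.49 m/s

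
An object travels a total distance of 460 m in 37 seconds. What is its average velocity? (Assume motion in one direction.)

v_avg = Δd / Δt = 460 / 37 = 12.43 m/s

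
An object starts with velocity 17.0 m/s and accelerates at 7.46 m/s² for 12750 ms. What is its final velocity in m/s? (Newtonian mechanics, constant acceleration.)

t = 12750 ms × 0.001 = 12.75 s
v = v₀ + a × t = 17.0 + 7.46 × 12.75 = 112.1 m/s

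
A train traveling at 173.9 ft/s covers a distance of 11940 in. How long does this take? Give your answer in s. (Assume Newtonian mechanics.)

d = 11940 in × 0.0254 = 303.276 m
v = 173.9 ft/s × 0.3048 = 53.0047 m/s
t = d / v = 303.276 / 53.0047 = 5.722 s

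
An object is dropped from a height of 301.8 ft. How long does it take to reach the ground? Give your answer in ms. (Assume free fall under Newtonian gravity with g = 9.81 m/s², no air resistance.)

h = 301.8 ft × 0.3048 = 91.9886 m
t = √(2h/g) = √(2 × 91.9886 / 9.81) = 4.33059 s
t = 4.33059 s / 0.001 = 4331 ms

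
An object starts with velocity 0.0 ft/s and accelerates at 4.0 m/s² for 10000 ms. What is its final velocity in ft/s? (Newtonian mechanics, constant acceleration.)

v₀ = 0.0 ft/s × 0.3048 = 0.0 m/s
t = 10000 ms × 0.001 = 10.0 s
v = v₀ + a × t = 0.0 + 4.0 × 10.0 = 40.0 m/s
v = 40.0 m/s / 0.3048 = 131.2 ft/s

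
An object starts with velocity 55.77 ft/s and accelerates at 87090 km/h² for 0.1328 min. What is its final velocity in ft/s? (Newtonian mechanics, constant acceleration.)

v₀ = 55.77 ft/s × 0.3048 = 16.9987 m/s
a = 87090 km/h² × 7.716049382716049e-05 = 6.71991 m/s²
t = 0.1328 min × 60.0 = 7.968 s
v = v₀ + a × t = 16.9987 + 6.71991 × 7.968 = 70.5429 m/s
v = 70.5429 m/s / 0.3048 = 231.4 ft/s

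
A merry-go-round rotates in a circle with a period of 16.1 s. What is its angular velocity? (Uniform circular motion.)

ω = 2π/T = 2π/16.1 = 0.3903 rad/s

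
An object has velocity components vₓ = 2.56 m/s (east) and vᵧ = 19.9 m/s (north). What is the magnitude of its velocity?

|v| = √(vₓ² + vᵧ²) = √(2.56² + 19.9²) = √(402.5636) = 20.06 m/s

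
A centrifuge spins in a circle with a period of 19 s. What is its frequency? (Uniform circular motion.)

f = 1/T = 1/19 = 0.0526 Hz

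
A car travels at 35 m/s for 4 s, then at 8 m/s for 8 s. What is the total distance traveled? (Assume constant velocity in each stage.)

d₁ = v₁t₁ = 35 × 4 = 140 m
d₂ = v₂t₂ = 8 × 8 = 64 m
d_total = 140 + 64 = 204 m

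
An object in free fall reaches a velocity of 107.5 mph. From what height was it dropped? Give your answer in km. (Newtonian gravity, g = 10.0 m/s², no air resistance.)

v = 107.5 mph × 0.44704 = 48.0568 m/s
h = v² / (2g) = 48.0568² / (2 × 10.0) = 115.473 m
h = 115.473 m / 1000.0 = 0.1155 km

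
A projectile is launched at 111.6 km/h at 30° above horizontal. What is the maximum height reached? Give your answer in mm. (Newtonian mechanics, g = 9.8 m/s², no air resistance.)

v₀ = 111.6 km/h × 0.2777777777777778 = 31.0 m/s
H = v₀² × sin²(θ) / (2g) = 31.0² × sin(30°)² / (2 × 9.8) = 961.0 × 0.25 / 19.6 = 12.2577 m
H = 12.2577 m / 0.001 = 12260 mm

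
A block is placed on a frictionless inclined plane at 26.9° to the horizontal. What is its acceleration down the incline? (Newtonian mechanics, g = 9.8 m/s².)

a = g sin(θ) = 9.8 × sin(26.9°) = 9.8 × 0.4524 = 4.43 m/s²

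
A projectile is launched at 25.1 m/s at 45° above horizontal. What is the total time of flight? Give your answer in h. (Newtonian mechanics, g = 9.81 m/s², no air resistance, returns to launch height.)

T = 2 × v₀ × sin(θ) / g = 2 × 25.1 × sin(45°) / 9.81 = 2 × 25.1 × 0.707107 / 9.81 = 3.61843 s
T = 3.61843 s / 3600.0 = 0.001005 h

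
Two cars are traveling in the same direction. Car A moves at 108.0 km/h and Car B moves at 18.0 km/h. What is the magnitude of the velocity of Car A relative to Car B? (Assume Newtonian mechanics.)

v_rel = |v_A - v_B| = |108.0 - 18.0| = 90.0 km/h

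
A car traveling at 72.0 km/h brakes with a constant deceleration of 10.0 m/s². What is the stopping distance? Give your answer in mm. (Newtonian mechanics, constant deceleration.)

v₀ = 72.0 km/h × 0.2777777777777778 = 20.0 m/s
d = v₀² / (2a) = 20.0² / (2 × 10.0) = 400.0 / 20.0 = 20.0 m
d = 20.0 m / 0.001 = 20000 mm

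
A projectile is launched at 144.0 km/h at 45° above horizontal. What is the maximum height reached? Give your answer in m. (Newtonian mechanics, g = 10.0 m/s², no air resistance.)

v₀ = 144.0 km/h × 0.2777777777777778 = 40.0 m/s
H = v₀² × sin²(θ) / (2g) = 40.0² × sin(45°)² / (2 × 10.0) = 1600.0 × 0.5 / 20.0 = 40.0 m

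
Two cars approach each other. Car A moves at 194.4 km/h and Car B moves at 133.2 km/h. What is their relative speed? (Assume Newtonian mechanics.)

v_rel = v_A + v_B = 194.4 + 133.2 = 327.6 km/h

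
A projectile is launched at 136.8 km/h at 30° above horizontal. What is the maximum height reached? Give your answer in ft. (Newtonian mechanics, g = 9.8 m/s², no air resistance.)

v₀ = 136.8 km/h × 0.2777777777777778 = 38.0 m/s
H = v₀² × sin²(θ) / (2g) = 38.0² × sin(30°)² / (2 × 9.8) = 1444.0 × 0.25 / 19.6 = 18.4184 m
H = 18.4184 m / 0.3048 = 60.43 ft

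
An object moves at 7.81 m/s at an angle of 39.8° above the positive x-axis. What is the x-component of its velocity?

vₓ = v cos(θ) = 7.81 × cos(39.8°) = 6.0 m/s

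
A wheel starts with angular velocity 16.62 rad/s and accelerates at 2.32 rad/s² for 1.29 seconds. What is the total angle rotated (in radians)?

θ = ω₀t + ½αt² = 16.62×1.29 + ½×2.32×1.29² = 23.37 rad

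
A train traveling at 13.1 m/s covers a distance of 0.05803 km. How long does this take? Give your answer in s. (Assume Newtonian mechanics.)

d = 0.05803 km × 1000.0 = 58.03 m
t = d / v = 58.03 / 13.1 = 4.43 s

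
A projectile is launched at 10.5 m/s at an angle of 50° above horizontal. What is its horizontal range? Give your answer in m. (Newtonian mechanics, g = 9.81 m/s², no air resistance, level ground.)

R = v₀² × sin(2θ) / g = 10.5² × sin(2 × 50°) / 9.81 = 110.25 × 0.984808 / 9.81 = 11.07 m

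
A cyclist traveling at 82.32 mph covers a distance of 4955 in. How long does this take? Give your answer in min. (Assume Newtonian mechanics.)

d = 4955 in × 0.0254 = 125.857 m
v = 82.32 mph × 0.44704 = 36.8003 m/s
t = d / v = 125.857 / 36.8003 = 3.42 s
t = 3.42 s / 60.0 = 0.057 min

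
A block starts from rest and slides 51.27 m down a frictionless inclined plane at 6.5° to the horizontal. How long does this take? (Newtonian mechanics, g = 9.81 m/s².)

a = g sin(θ) = 9.81 × sin(6.5°) = 1.1105 m/s²
t = √(2d/a) = √(2 × 51.27 / 1.1105) = 9.61 s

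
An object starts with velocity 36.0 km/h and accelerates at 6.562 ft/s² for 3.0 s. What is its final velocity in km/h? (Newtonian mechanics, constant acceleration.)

v₀ = 36.0 km/h × 0.2777777777777778 = 10.0 m/s
a = 6.562 ft/s² × 0.3048 = 2.0001 m/s²
v = v₀ + a × t = 10.0 + 2.0001 × 3.0 = 16.0003 m/s
v = 16.0003 m/s / 0.2777777777777778 = 57.6 km/h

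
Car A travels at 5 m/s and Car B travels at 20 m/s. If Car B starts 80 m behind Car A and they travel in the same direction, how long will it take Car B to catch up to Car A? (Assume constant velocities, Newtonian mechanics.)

Relative speed: v_rel = 20 - 5 = 15 m/s
Time to catch: t = d₀/v_rel = 80/15 = 5.33 s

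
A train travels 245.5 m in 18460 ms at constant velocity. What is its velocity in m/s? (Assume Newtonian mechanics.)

t = 18460 ms × 0.001 = 18.46 s
v = d / t = 245.5 / 18.46 = 13.3 m/s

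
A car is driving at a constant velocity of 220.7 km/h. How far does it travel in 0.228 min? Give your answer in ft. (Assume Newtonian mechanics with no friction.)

v = 220.7 km/h × 0.2777777777777778 = 61.3056 m/s
t = 0.228 min × 60.0 = 13.68 s
d = v × t = 61.3056 × 13.68 = 838.661 m
d = 838.661 m / 0.3048 = 2752 ft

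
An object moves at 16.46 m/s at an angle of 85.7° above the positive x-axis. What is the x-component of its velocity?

vₓ = v cos(θ) = 16.46 × cos(85.7°) = 1.23 m/s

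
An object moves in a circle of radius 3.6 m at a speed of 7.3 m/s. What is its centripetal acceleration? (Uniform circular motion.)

a_c = v²/r = 7.3²/3.6 = 53.29/3.6 = 14.8 m/s²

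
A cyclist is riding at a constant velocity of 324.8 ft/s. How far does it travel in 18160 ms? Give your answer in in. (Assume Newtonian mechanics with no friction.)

v = 324.8 ft/s × 0.3048 = 98.999 m/s
t = 18160 ms × 0.001 = 18.16 s
d = v × t = 98.999 × 18.16 = 1797.82 m
d = 1797.82 m / 0.0254 = 70780 in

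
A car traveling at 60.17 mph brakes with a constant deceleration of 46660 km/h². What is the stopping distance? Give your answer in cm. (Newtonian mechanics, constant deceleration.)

v₀ = 60.17 mph × 0.44704 = 26.8984 m/s
a = 46660 km/h² × 7.716049382716049e-05 = 3.60031 m/s²
d = v₀² / (2a) = 26.8984² / (2 × 3.60031) = 723.524 / 7.20062 = 100.481 m
d = 100.481 m / 0.01 = 10050 cm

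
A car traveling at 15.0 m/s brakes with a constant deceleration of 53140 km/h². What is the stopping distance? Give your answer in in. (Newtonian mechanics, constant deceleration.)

a = 53140 km/h² × 7.716049382716049e-05 = 4.10031 m/s²
d = v₀² / (2a) = 15.0² / (2 × 4.10031) = 225.0 / 8.20062 = 27.4369 m
d = 27.4369 m / 0.0254 = 1080 in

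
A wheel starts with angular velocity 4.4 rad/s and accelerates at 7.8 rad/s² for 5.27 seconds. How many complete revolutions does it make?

θ = ω₀t + ½αt² = 4.4×5.27 + ½×7.8×5.27² = 131.50231 rad
Total revolutions = θ/(2π) = 131.50231/(2π) = 20.93
Complete revolutions = ⌊20.93⌋ = 20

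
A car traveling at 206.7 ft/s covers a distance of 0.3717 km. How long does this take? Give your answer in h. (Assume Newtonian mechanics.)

d = 0.3717 km × 1000.0 = 371.7 m
v = 206.7 ft/s × 0.3048 = 63.0022 m/s
t = d / v = 371.7 / 63.0022 = 5.89979 s
t = 5.89979 s / 3600.0 = 0.001639 h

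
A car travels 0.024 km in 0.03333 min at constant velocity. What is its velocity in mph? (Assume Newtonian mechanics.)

d = 0.024 km × 1000.0 = 24.0 m
t = 0.03333 min × 60.0 = 1.9998 s
v = d / t = 24.0 / 1.9998 = 12.0012 m/s
v = 12.0012 m/s / 0.44704 = 26.85 mph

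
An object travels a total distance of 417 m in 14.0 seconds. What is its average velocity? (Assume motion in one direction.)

v_avg = Δd / Δt = 417 / 14.0 = 29.79 m/s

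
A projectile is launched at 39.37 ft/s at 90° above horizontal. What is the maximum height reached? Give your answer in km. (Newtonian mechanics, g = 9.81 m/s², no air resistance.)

v₀ = 39.37 ft/s × 0.3048 = 12.0 m/s
H = v₀² × sin²(θ) / (2g) = 12.0² × sin(90°)² / (2 × 9.81) = 144.0 × 1.0 / 19.62 = 7.33945 m
H = 7.33945 m / 1000.0 = 0.007339 km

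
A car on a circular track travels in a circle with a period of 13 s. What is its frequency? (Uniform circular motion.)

f = 1/T = 1/13 = 0.0769 Hz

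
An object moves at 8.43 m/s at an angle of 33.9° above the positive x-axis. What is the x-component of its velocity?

vₓ = v cos(θ) = 8.43 × cos(33.9°) = 7.0 m/s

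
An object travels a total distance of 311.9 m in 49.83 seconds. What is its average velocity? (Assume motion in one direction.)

v_avg = Δd / Δt = 311.9 / 49.83 = 6.26 m/s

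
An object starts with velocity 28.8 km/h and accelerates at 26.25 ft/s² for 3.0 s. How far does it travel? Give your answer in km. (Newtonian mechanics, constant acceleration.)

v₀ = 28.8 km/h × 0.2777777777777778 = 8.0 m/s
a = 26.25 ft/s² × 0.3048 = 8.001 m/s²
d = v₀ × t + ½ × a × t² = 8.0 × 3.0 + 0.5 × 8.001 × 3.0² = 60.0045 m
d = 60.0045 m / 1000.0 = 0.06 km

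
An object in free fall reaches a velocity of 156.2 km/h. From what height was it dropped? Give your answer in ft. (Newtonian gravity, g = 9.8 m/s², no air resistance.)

v = 156.2 km/h × 0.2777777777777778 = 43.3889 m/s
h = v² / (2g) = 43.3889² / (2 × 9.8) = 96.0508 m
h = 96.0508 m / 0.3048 = 315.1 ft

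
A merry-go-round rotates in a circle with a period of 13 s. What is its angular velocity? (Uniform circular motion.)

ω = 2π/T = 2π/13 = 0.4833 rad/s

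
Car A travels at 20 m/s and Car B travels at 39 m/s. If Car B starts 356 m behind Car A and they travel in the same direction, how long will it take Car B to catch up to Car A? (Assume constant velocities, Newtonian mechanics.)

Relative speed: v_rel = 39 - 20 = 19 m/s
Time to catch: t = d₀/v_rel = 356/19 = 18.74 s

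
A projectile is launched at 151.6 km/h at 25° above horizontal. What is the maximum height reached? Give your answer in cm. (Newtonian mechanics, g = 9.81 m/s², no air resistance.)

v₀ = 151.6 km/h × 0.2777777777777778 = 42.1111 m/s
H = v₀² × sin²(θ) / (2g) = 42.1111² × sin(25°)² / (2 × 9.81) = 1773.34 × 0.178606 / 19.62 = 16.1432 m
H = 16.1432 m / 0.01 = 1614 cm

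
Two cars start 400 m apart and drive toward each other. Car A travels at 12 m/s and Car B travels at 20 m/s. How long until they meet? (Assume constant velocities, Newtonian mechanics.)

Combined speed: v_combined = 12 + 20 = 32 m/s
Time to meet: t = d/v_combined = 400/32 = 12.5 s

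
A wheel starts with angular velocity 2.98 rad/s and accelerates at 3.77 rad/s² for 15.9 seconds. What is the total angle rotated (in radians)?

θ = ω₀t + ½αt² = 2.98×15.9 + ½×3.77×15.9² = 523.93 rad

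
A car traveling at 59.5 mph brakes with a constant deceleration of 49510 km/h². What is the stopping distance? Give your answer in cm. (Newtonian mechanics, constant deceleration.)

v₀ = 59.5 mph × 0.44704 = 26.5989 m/s
a = 49510 km/h² × 7.716049382716049e-05 = 3.82022 m/s²
d = v₀² / (2a) = 26.5989² / (2 × 3.82022) = 707.501 / 7.64044 = 92.5995 m
d = 92.5995 m / 0.01 = 9260 cm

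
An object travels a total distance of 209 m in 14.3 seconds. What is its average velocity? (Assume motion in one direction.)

v_avg = Δd / Δt = 209 / 14.3 = 14.62 m/s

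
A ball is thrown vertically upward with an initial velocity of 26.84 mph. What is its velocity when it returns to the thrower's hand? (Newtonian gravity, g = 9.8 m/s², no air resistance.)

By conservation of energy (no air resistance), the ball returns to the throw height with the same speed as launch, but directed downward.
|v_ground| = v₀ = 26.84 mph
v_ground = 26.84 mph (downward)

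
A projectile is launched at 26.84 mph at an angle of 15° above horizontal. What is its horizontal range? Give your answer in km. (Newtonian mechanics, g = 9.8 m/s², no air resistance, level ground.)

v₀ = 26.84 mph × 0.44704 = 11.9986 m/s
R = v₀² × sin(2θ) / g = 11.9986² × sin(2 × 15°) / 9.8 = 143.966 × 0.5 / 9.8 = 7.3452 m
R = 7.3452 m / 1000.0 = 0.007345 km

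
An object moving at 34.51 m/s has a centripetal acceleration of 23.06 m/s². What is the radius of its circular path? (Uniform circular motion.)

r = v²/a_c = 34.51²/23.06 = 51.65 m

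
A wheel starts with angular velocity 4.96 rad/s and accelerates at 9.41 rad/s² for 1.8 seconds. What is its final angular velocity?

ω = ω₀ + αt = 4.96 + 9.41 × 1.8 = 21.9 rad/s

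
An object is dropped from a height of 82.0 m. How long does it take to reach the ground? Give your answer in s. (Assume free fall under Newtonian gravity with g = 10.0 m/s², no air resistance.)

t = √(2h/g) = √(2 × 82.0 / 10.0) = 4.05 s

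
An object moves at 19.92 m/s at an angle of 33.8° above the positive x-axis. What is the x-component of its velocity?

vₓ = v cos(θ) = 19.92 × cos(33.8°) = 16.55 m/s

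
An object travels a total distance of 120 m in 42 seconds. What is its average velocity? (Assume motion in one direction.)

v_avg = Δd / Δt = 120 / 42 = 2.86 m/s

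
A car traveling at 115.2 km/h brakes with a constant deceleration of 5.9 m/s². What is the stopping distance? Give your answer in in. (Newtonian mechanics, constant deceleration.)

v₀ = 115.2 km/h × 0.2777777777777778 = 32.0 m/s
d = v₀² / (2a) = 32.0² / (2 × 5.9) = 1024.0 / 11.8 = 86.7797 m
d = 86.7797 m / 0.0254 = 3417 in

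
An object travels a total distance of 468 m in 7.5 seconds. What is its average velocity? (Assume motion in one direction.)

v_avg = Δd / Δt = 468 / 7.5 = 62.4 m/s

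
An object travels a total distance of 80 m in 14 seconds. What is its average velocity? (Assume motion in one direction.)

v_avg = Δd / Δt = 80 / 14 = 5.71 m/s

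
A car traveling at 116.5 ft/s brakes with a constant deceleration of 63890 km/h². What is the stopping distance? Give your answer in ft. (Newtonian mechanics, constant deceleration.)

v₀ = 116.5 ft/s × 0.3048 = 35.5092 m/s
a = 63890 km/h² × 7.716049382716049e-05 = 4.92978 m/s²
d = v₀² / (2a) = 35.5092² / (2 × 4.92978) = 1260.9 / 9.85956 = 127.886 m
d = 127.886 m / 0.3048 = 419.6 ft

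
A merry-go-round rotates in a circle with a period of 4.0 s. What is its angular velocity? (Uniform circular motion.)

ω = 2π/T = 2π/4.0 = 1.5708 rad/s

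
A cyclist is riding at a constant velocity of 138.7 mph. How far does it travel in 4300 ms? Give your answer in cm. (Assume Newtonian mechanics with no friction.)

v = 138.7 mph × 0.44704 = 62.0044 m/s
t = 4300 ms × 0.001 = 4.3 s
d = v × t = 62.0044 × 4.3 = 266.619 m
d = 266.619 m / 0.01 = 26660 cm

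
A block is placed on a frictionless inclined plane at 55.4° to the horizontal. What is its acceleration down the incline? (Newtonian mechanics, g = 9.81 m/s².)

a = g sin(θ) = 9.81 × sin(55.4°) = 9.81 × 0.8231 = 8.07 m/s²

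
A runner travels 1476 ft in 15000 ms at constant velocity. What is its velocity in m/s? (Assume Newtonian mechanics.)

d = 1476 ft × 0.3048 = 449.885 m
t = 15000 ms × 0.001 = 15.0 s
v = d / t = 449.885 / 15.0 = 29.99 m/s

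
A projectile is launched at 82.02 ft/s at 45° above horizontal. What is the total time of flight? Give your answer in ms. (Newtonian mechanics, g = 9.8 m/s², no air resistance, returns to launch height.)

v₀ = 82.02 ft/s × 0.3048 = 24.9997 m/s
T = 2 × v₀ × sin(θ) / g = 2 × 24.9997 × sin(45°) / 9.8 = 2 × 24.9997 × 0.707107 / 9.8 = 3.60765 s
T = 3.60765 s / 0.001 = 3608 ms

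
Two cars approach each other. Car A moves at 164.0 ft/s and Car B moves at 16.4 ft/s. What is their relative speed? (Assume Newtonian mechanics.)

v_rel = v_A + v_B = 164.0 + 16.4 = 180.4 ft/s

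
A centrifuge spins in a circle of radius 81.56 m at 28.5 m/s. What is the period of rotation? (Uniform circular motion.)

T = 2πr/v = 2π×81.56/28.5 = 17.98 s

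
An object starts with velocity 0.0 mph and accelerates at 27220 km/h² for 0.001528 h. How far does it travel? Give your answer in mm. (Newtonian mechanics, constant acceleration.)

v₀ = 0.0 mph × 0.44704 = 0.0 m/s
a = 27220 km/h² × 7.716049382716049e-05 = 2.10031 m/s²
t = 0.001528 h × 3600.0 = 5.5008 s
d = v₀ × t + ½ × a × t² = 0.0 × 5.5008 + 0.5 × 2.10031 × 5.5008² = 31.7764 m
d = 31.7764 m / 0.001 = 31780 mm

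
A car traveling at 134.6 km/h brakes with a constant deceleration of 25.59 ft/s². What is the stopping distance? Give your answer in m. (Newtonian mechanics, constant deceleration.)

v₀ = 134.6 km/h × 0.2777777777777778 = 37.3889 m/s
a = 25.59 ft/s² × 0.3048 = 7.79983 m/s²
d = v₀² / (2a) = 37.3889² / (2 × 7.79983) = 1397.93 / 15.5997 = 89.61 m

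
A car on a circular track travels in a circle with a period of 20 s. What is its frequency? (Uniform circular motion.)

f = 1/T = 1/20 = 0.05 Hz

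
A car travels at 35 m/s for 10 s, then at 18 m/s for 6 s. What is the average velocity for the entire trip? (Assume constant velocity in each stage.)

d₁ = v₁t₁ = 35 × 10 = 350 m
d₂ = v₂t₂ = 18 × 6 = 108 m
d_total = 458 m, t_total = 16 s
v_avg = d_total/t_total = 458/16 = 28.62 m/s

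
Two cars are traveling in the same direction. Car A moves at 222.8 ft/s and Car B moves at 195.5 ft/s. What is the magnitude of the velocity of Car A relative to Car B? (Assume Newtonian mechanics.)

v_rel = |v_A - v_B| = |222.8 - 195.5| = 27.3 ft/s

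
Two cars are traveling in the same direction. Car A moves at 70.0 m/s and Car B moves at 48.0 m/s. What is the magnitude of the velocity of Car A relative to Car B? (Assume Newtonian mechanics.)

v_rel = |v_A - v_B| = |70.0 - 48.0| = 22.0 m/s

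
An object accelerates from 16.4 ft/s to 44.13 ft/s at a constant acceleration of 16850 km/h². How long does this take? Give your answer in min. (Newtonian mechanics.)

v₀ = 16.4 ft/s × 0.3048 = 4.99872 m/s
v = 44.13 ft/s × 0.3048 = 13.4508 m/s
a = 16850 km/h² × 7.716049382716049e-05 = 1.30015 m/s²
t = (v - v₀) / a = (13.4508 - 4.99872) / 1.30015 = 6.50085 s
t = 6.50085 s / 60.0 = 0.1083 min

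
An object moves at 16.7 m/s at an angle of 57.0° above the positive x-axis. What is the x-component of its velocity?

vₓ = v cos(θ) = 16.7 × cos(57.0°) = 9.1 m/s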